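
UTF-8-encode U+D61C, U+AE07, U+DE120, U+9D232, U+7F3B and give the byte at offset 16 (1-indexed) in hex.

0xBC

1-indexed offset 16 is 0-indexed offset 15.
U+D61C → 3-byte form ED 98 9C at offsets 0–2.
U+AE07 → 3-byte form EA B8 87 at offsets 3–5.
U+DE120 → 4-byte form F3 9E 84 A0 at offsets 6–9.
U+9D232 → 4-byte form F2 9D 88 B2 at offsets 10–13.
U+7F3B → 3-byte form E7 BC BB at offsets 14–16.
Offset 15 falls in char 5's range; it's byte 2 of E7 BC BB = 0xBC.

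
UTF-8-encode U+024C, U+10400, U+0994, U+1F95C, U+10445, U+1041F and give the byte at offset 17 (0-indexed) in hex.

U+024C → 2-byte form C9 8C at offsets 0–1.
U+10400 → 4-byte form F0 90 90 80 at offsets 2–5.
U+0994 → 3-byte form E0 A6 94 at offsets 6–8.
U+1F95C → 4-byte form F0 9F A5 9C at offsets 9–12.
U+10445 → 4-byte form F0 90 91 85 at offsets 13–16.
U+1041F → 4-byte form F0 90 90 9F at offsets 17–20.
Offset 17 falls in char 6's range; it's byte 1 of F0 90 90 9F = 0xF0.

0xF0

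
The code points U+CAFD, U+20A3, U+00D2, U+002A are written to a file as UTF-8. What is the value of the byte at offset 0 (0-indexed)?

U+CAFD → 3-byte form EC AB BD at offsets 0–2.
Offset 0 falls in char 1's range; it's byte 1 of EC AB BD = 0xEC.

0xEC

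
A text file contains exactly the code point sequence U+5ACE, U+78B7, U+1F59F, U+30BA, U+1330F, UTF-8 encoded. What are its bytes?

U+5ACE: 3-byte form → E5 AB 8E.
U+78B7: 3-byte form → E7 A2 B7.
U+1F59F: 4-byte form → F0 9F 96 9F.
U+30BA: 3-byte form → E3 82 BA.
U+1330F: 4-byte form → F0 93 8C 8F.
Concatenated (17 bytes): E5 AB 8E E7 A2 B7 F0 9F 96 9F E3 82 BA F0 93 8C 8F.

E5 AB 8E E7 A2 B7 F0 9F 96 9F E3 82 BA F0 93 8C 8F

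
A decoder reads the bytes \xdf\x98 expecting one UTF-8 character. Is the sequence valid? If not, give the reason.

valid

Leading byte 0xDF = 11011111 → 2-byte form.
Continuation bytes 0x98=10011000 all match 10xxxxxx.
Decoded value 0x7D8 is ≥ 0x80 (shortest form) and not a surrogate.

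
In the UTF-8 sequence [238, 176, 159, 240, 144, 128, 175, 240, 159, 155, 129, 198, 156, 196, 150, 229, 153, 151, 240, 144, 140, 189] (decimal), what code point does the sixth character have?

Offset 0: leading byte 0xEE = 11101110 → 3-byte char #1 = EE B0 9F.
Offset 3: leading byte 0xF0 = 11110000 → 4-byte char #2 = F0 90 80 AF.
Offset 7: leading byte 0xF0 = 11110000 → 4-byte char #3 = F0 9F 9B 81.
Offset 11: leading byte 0xC6 = 11000110 → 2-byte char #4 = C6 9C.
Offset 13: leading byte 0xC4 = 11000100 → 2-byte char #5 = C4 96.
Offset 15: leading byte 0xE5 = 11100101 → 3-byte char #6 = E5 99 97.
Leading byte 0xE5 = 11100101 matches 1110xxxx → 3-byte sequence.
Byte 1: 0xE5 = 11100101, payload 0101 (4 bits).
Byte 2: 0x99 = 10011001 (10xxxxxx ✓), payload 011001.
Byte 3: 0x97 = 10010111 (10xxxxxx ✓), payload 010111.
Concatenate: 0101011001010111 = 0x5657 (16 bits → U+5657).

U+5657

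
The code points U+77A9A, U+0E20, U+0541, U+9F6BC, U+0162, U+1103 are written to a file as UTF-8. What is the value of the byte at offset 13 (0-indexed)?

0xC5

U+77A9A → 4-byte form F1 B7 AA 9A at offsets 0–3.
U+0E20 → 3-byte form E0 B8 A0 at offsets 4–6.
U+0541 → 2-byte form D5 81 at offsets 7–8.
U+9F6BC → 4-byte form F2 9F 9A BC at offsets 9–12.
U+0162 → 2-byte form C5 A2 at offsets 13–14.
Offset 13 falls in char 5's range; it's byte 1 of C5 A2 = 0xC5.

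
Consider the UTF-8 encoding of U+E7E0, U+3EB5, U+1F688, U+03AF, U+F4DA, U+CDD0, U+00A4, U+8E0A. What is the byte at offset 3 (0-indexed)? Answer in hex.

U+E7E0 → 3-byte form EE 9F A0 at offsets 0–2.
U+3EB5 → 3-byte form E3 BA B5 at offsets 3–5.
Offset 3 falls in char 2's range; it's byte 1 of E3 BA B5 = 0xE3.

0xE3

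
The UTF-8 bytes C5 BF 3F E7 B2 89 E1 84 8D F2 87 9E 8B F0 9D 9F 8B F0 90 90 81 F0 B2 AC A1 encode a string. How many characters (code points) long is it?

8

Byte at offset 0: 0xC5 = 11000101 → 2-byte char (#1). Advance 2.
Byte at offset 2: 0x3F = 00111111 → 1-byte char (#2). Advance 1.
Byte at offset 3: 0xE7 = 11100111 → 3-byte char (#3). Advance 3.
Byte at offset 6: 0xE1 = 11100001 → 3-byte char (#4). Advance 3.
Byte at offset 9: 0xF2 = 11110010 → 4-byte char (#5). Advance 4.
Byte at offset 13: 0xF0 = 11110000 → 4-byte char (#6). Advance 4.
Byte at offset 17: 0xF0 = 11110000 → 4-byte char (#7). Advance 4.
Byte at offset 21: 0xF0 = 11110000 → 4-byte char (#8). Advance 4.
Reached end at offset 25 after 8 code points.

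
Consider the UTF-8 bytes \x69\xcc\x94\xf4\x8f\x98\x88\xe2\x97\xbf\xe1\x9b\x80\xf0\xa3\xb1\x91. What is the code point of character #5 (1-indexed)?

U+16C0

Offset 0: leading byte 0x69 = 01101001 → 1-byte char #1 = 69.
Offset 1: leading byte 0xCC = 11001100 → 2-byte char #2 = CC 94.
Offset 3: leading byte 0xF4 = 11110100 → 4-byte char #3 = F4 8F 98 88.
Offset 7: leading byte 0xE2 = 11100010 → 3-byte char #4 = E2 97 BF.
Offset 10: leading byte 0xE1 = 11100001 → 3-byte char #5 = E1 9B 80.
Leading byte 0xE1 = 11100001 matches 1110xxxx → 3-byte sequence.
Byte 1: 0xE1 = 11100001, payload 0001 (4 bits).
Byte 2: 0x9B = 10011011 (10xxxxxx ✓), payload 011011.
Byte 3: 0x80 = 10000000 (10xxxxxx ✓), payload 000000.
Concatenate: 0001011011000000 = 0x16C0 (16 bits → U+16C0).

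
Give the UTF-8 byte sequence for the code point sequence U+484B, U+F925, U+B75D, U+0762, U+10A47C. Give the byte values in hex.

U+484B: 3-byte form → E4 A1 8B.
U+F925: 3-byte form → EF A4 A5.
U+B75D: 3-byte form → EB 9D 9D.
U+0762: 2-byte form → DD A2.
U+10A47C: 4-byte form → F4 8A 91 BC.
Concatenated (15 bytes): E4 A1 8B EF A4 A5 EB 9D 9D DD A2 F4 8A 91 BC.

E4 A1 8B EF A4 A5 EB 9D 9D DD A2 F4 8A 91 BC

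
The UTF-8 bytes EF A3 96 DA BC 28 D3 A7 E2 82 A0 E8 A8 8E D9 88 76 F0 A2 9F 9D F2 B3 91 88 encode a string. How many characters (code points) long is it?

10

Byte at offset 0: 0xEF = 11101111 → 3-byte char (#1). Advance 3.
Byte at offset 3: 0xDA = 11011010 → 2-byte char (#2). Advance 2.
Byte at offset 5: 0x28 = 00101000 → 1-byte char (#3). Advance 1.
Byte at offset 6: 0xD3 = 11010011 → 2-byte char (#4). Advance 2.
Byte at offset 8: 0xE2 = 11100010 → 3-byte char (#5). Advance 3.
Byte at offset 11: 0xE8 = 11101000 → 3-byte char (#6). Advance 3.
Byte at offset 14: 0xD9 = 11011001 → 2-byte char (#7). Advance 2.
Byte at offset 16: 0x76 = 01110110 → 1-byte char (#8). Advance 1.
Byte at offset 17: 0xF0 = 11110000 → 4-byte char (#9). Advance 4.
Byte at offset 21: 0xF2 = 11110010 → 4-byte char (#10). Advance 4.
Reached end at offset 25 after 10 code points.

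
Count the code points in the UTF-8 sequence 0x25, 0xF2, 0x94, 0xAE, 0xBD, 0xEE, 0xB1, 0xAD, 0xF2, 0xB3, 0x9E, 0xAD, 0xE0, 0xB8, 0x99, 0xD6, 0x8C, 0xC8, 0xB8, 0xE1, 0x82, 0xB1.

8

Byte at offset 0: 0x25 = 00100101 → 1-byte char (#1). Advance 1.
Byte at offset 1: 0xF2 = 11110010 → 4-byte char (#2). Advance 4.
Byte at offset 5: 0xEE = 11101110 → 3-byte char (#3). Advance 3.
Byte at offset 8: 0xF2 = 11110010 → 4-byte char (#4). Advance 4.
Byte at offset 12: 0xE0 = 11100000 → 3-byte char (#5). Advance 3.
Byte at offset 15: 0xD6 = 11010110 → 2-byte char (#6). Advance 2.
Byte at offset 17: 0xC8 = 11001000 → 2-byte char (#7). Advance 2.
Byte at offset 19: 0xE1 = 11100001 → 3-byte char (#8). Advance 3.
Reached end at offset 22 after 8 code points.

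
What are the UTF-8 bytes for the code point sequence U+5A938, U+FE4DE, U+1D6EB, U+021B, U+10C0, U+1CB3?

F1 9A A4 B8 F3 BE 93 9E F0 9D 9B AB C8 9B E1 83 80 E1 B2 B3

U+5A938: 4-byte form → F1 9A A4 B8.
U+FE4DE: 4-byte form → F3 BE 93 9E.
U+1D6EB: 4-byte form → F0 9D 9B AB.
U+021B: 2-byte form → C8 9B.
U+10C0: 3-byte form → E1 83 80.
U+1CB3: 3-byte form → E1 B2 B3.
Concatenated (20 bytes): F1 9A A4 B8 F3 BE 93 9E F0 9D 9B AB C8 9B E1 83 80 E1 B2 B3.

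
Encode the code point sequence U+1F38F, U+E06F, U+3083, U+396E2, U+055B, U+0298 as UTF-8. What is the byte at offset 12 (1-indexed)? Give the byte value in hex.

1-indexed offset 12 is 0-indexed offset 11.
U+1F38F → 4-byte form F0 9F 8E 8F at offsets 0–3.
U+E06F → 3-byte form EE 81 AF at offsets 4–6.
U+3083 → 3-byte form E3 82 83 at offsets 7–9.
U+396E2 → 4-byte form F0 B9 9B A2 at offsets 10–13.
Offset 11 falls in char 4's range; it's byte 2 of F0 B9 9B A2 = 0xB9.

0xB9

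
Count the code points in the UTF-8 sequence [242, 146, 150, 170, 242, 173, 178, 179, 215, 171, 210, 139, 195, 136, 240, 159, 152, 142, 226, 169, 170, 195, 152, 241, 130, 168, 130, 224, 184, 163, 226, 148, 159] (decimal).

11

Byte at offset 0: 0xF2 = 11110010 → 4-byte char (#1). Advance 4.
Byte at offset 4: 0xF2 = 11110010 → 4-byte char (#2). Advance 4.
Byte at offset 8: 0xD7 = 11010111 → 2-byte char (#3). Advance 2.
Byte at offset 10: 0xD2 = 11010010 → 2-byte char (#4). Advance 2.
Byte at offset 12: 0xC3 = 11000011 → 2-byte char (#5). Advance 2.
Byte at offset 14: 0xF0 = 11110000 → 4-byte char (#6). Advance 4.
Byte at offset 18: 0xE2 = 11100010 → 3-byte char (#7). Advance 3.
Byte at offset 21: 0xC3 = 11000011 → 2-byte char (#8). Advance 2.
Byte at offset 23: 0xF1 = 11110001 → 4-byte char (#9). Advance 4.
Byte at offset 27: 0xE0 = 11100000 → 3-byte char (#10). Advance 3.
Byte at offset 30: 0xE2 = 11100010 → 3-byte char (#11). Advance 3.
Reached end at offset 33 after 11 code points.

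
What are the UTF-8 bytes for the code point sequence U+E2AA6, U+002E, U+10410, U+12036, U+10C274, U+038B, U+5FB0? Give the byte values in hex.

U+E2AA6: 4-byte form → F3 A2 AA A6.
U+002E: 1-byte form → 2E.
U+10410: 4-byte form → F0 90 90 90.
U+12036: 4-byte form → F0 92 80 B6.
U+10C274: 4-byte form → F4 8C 89 B4.
U+038B: 2-byte form → CE 8B.
U+5FB0: 3-byte form → E5 BE B0.
Concatenated (22 bytes): F3 A2 AA A6 2E F0 90 90 90 F0 92 80 B6 F4 8C 89 B4 CE 8B E5 BE B0.

F3 A2 AA A6 2E F0 90 90 90 F0 92 80 B6 F4 8C 89 B4 CE 8B E5 BE B0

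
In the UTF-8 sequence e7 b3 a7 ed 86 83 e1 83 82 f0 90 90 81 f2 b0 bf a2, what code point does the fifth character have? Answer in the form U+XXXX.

U+B0FE2

Offset 0: leading byte 0xE7 = 11100111 → 3-byte char #1 = E7 B3 A7.
Offset 3: leading byte 0xED = 11101101 → 3-byte char #2 = ED 86 83.
Offset 6: leading byte 0xE1 = 11100001 → 3-byte char #3 = E1 83 82.
Offset 9: leading byte 0xF0 = 11110000 → 4-byte char #4 = F0 90 90 81.
Offset 13: leading byte 0xF2 = 11110010 → 4-byte char #5 = F2 B0 BF A2.
Leading byte 0xF2 = 11110010 matches 11110xxx → 4-byte sequence.
Byte 1: 0xF2 = 11110010, payload 010 (3 bits).
Byte 2: 0xB0 = 10110000 (10xxxxxx ✓), payload 110000.
Byte 3: 0xBF = 10111111 (10xxxxxx ✓), payload 111111.
Byte 4: 0xA2 = 10100010 (10xxxxxx ✓), payload 100010.
Concatenate: 010110000111111100010 = 0xB0FE2 (21 bits → U+B0FE2).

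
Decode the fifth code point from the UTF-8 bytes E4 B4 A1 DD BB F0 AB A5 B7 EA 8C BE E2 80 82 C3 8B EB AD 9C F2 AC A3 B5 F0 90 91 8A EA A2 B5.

U+2002

Offset 0: leading byte 0xE4 = 11100100 → 3-byte char #1 = E4 B4 A1.
Offset 3: leading byte 0xDD = 11011101 → 2-byte char #2 = DD BB.
Offset 5: leading byte 0xF0 = 11110000 → 4-byte char #3 = F0 AB A5 B7.
Offset 9: leading byte 0xEA = 11101010 → 3-byte char #4 = EA 8C BE.
Offset 12: leading byte 0xE2 = 11100010 → 3-byte char #5 = E2 80 82.
Leading byte 0xE2 = 11100010 matches 1110xxxx → 3-byte sequence.
Byte 1: 0xE2 = 11100010, payload 0010 (4 bits).
Byte 2: 0x80 = 10000000 (10xxxxxx ✓), payload 000000.
Byte 3: 0x82 = 10000010 (10xxxxxx ✓), payload 000010.
Concatenate: 0010000000000010 = 0x2002 (16 bits → U+2002).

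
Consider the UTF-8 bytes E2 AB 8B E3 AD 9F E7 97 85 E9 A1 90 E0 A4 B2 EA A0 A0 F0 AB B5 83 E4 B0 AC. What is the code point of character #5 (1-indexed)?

Offset 0: leading byte 0xE2 = 11100010 → 3-byte char #1 = E2 AB 8B.
Offset 3: leading byte 0xE3 = 11100011 → 3-byte char #2 = E3 AD 9F.
Offset 6: leading byte 0xE7 = 11100111 → 3-byte char #3 = E7 97 85.
Offset 9: leading byte 0xE9 = 11101001 → 3-byte char #4 = E9 A1 90.
Offset 12: leading byte 0xE0 = 11100000 → 3-byte char #5 = E0 A4 B2.
Leading byte 0xE0 = 11100000 matches 1110xxxx → 3-byte sequence.
Byte 1: 0xE0 = 11100000, payload 0000 (4 bits).
Byte 2: 0xA4 = 10100100 (10xxxxxx ✓), payload 100100.
Byte 3: 0xB2 = 10110010 (10xxxxxx ✓), payload 110010.
Concatenate: 0000100100110010 = 0x932 (16 bits → U+0932).

U+0932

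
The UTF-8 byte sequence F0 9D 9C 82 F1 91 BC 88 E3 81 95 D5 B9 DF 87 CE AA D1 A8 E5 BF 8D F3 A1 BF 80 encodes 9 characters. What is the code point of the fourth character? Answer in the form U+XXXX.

U+0579

Offset 0: leading byte 0xF0 = 11110000 → 4-byte char #1 = F0 9D 9C 82.
Offset 4: leading byte 0xF1 = 11110001 → 4-byte char #2 = F1 91 BC 88.
Offset 8: leading byte 0xE3 = 11100011 → 3-byte char #3 = E3 81 95.
Offset 11: leading byte 0xD5 = 11010101 → 2-byte char #4 = D5 B9.
Leading byte 0xD5 = 11010101 matches 110xxxxx → 2-byte sequence.
Byte 1: 0xD5 = 11010101, payload 10101 (5 bits).
Byte 2: 0xB9 = 10111001 (10xxxxxx ✓), payload 111001.
Concatenate: 10101111001 = 0x579 (11 bits → U+0579).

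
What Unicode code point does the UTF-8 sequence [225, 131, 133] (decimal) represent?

U+10C5

Leading byte 0xE1 = 11100001 matches 1110xxxx → 3-byte sequence.
Byte 1: 0xE1 = 11100001, payload 0001 (4 bits).
Byte 2: 0x83 = 10000011 (10xxxxxx ✓), payload 000011.
Byte 3: 0x85 = 10000101 (10xxxxxx ✓), payload 000101.
Concatenate: 0001000011000101 = 0x10C5 (16 bits → U+10C5).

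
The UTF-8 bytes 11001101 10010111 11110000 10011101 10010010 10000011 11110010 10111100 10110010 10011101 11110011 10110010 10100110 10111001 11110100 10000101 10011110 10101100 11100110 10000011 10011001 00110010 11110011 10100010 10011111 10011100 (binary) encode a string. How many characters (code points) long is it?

Byte at offset 0: 0xCD = 11001101 → 2-byte char (#1). Advance 2.
Byte at offset 2: 0xF0 = 11110000 → 4-byte char (#2). Advance 4.
Byte at offset 6: 0xF2 = 11110010 → 4-byte char (#3). Advance 4.
Byte at offset 10: 0xF3 = 11110011 → 4-byte char (#4). Advance 4.
Byte at offset 14: 0xF4 = 11110100 → 4-byte char (#5). Advance 4.
Byte at offset 18: 0xE6 = 11100110 → 3-byte char (#6). Advance 3.
Byte at offset 21: 0x32 = 00110010 → 1-byte char (#7). Advance 1.
Byte at offset 22: 0xF3 = 11110011 → 4-byte char (#8). Advance 4.
Reached end at offset 26 after 8 code points.

8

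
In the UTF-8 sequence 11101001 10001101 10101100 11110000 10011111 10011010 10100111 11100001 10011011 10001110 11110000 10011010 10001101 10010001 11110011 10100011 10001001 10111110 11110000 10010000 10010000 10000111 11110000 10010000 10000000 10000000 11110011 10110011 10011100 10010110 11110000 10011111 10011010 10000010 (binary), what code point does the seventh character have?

U+10000

Offset 0: leading byte 0xE9 = 11101001 → 3-byte char #1 = E9 8D AC.
Offset 3: leading byte 0xF0 = 11110000 → 4-byte char #2 = F0 9F 9A A7.
Offset 7: leading byte 0xE1 = 11100001 → 3-byte char #3 = E1 9B 8E.
Offset 10: leading byte 0xF0 = 11110000 → 4-byte char #4 = F0 9A 8D 91.
Offset 14: leading byte 0xF3 = 11110011 → 4-byte char #5 = F3 A3 89 BE.
Offset 18: leading byte 0xF0 = 11110000 → 4-byte char #6 = F0 90 90 87.
Offset 22: leading byte 0xF0 = 11110000 → 4-byte char #7 = F0 90 80 80.
Leading byte 0xF0 = 11110000 matches 11110xxx → 4-byte sequence.
Byte 1: 0xF0 = 11110000, payload 000 (3 bits).
Byte 2: 0x90 = 10010000 (10xxxxxx ✓), payload 010000.
Byte 3: 0x80 = 10000000 (10xxxxxx ✓), payload 000000.
Byte 4: 0x80 = 10000000 (10xxxxxx ✓), payload 000000.
Concatenate: 000010000000000000000 = 0x10000 (21 bits → U+10000).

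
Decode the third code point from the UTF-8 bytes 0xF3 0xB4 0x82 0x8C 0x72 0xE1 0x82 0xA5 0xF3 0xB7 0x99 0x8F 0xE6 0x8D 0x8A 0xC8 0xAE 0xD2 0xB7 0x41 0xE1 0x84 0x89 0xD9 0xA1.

U+10A5

Offset 0: leading byte 0xF3 = 11110011 → 4-byte char #1 = F3 B4 82 8C.
Offset 4: leading byte 0x72 = 01110010 → 1-byte char #2 = 72.
Offset 5: leading byte 0xE1 = 11100001 → 3-byte char #3 = E1 82 A5.
Leading byte 0xE1 = 11100001 matches 1110xxxx → 3-byte sequence.
Byte 1: 0xE1 = 11100001, payload 0001 (4 bits).
Byte 2: 0x82 = 10000010 (10xxxxxx ✓), payload 000010.
Byte 3: 0xA5 = 10100101 (10xxxxxx ✓), payload 100101.
Concatenate: 0001000010100101 = 0x10A5 (16 bits → U+10A5).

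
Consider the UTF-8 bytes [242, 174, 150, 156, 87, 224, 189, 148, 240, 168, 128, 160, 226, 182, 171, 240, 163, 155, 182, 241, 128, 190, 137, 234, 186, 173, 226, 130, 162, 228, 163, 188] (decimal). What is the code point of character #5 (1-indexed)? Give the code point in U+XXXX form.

Offset 0: leading byte 0xF2 = 11110010 → 4-byte char #1 = F2 AE 96 9C.
Offset 4: leading byte 0x57 = 01010111 → 1-byte char #2 = 57.
Offset 5: leading byte 0xE0 = 11100000 → 3-byte char #3 = E0 BD 94.
Offset 8: leading byte 0xF0 = 11110000 → 4-byte char #4 = F0 A8 80 A0.
Offset 12: leading byte 0xE2 = 11100010 → 3-byte char #5 = E2 B6 AB.
Leading byte 0xE2 = 11100010 matches 1110xxxx → 3-byte sequence.
Byte 1: 0xE2 = 11100010, payload 0010 (4 bits).
Byte 2: 0xB6 = 10110110 (10xxxxxx ✓), payload 110110.
Byte 3: 0xAB = 10101011 (10xxxxxx ✓), payload 101011.
Concatenate: 0010110110101011 = 0x2DAB (16 bits → U+2DAB).

U+2DAB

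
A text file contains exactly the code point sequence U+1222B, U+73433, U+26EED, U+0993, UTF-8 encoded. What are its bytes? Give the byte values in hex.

U+1222B: 4-byte form → F0 92 88 AB.
U+73433: 4-byte form → F1 B3 90 B3.
U+26EED: 4-byte form → F0 A6 BB AD.
U+0993: 3-byte form → E0 A6 93.
Concatenated (15 bytes): F0 92 88 AB F1 B3 90 B3 F0 A6 BB AD E0 A6 93.

F0 92 88 AB F1 B3 90 B3 F0 A6 BB AD E0 A6 93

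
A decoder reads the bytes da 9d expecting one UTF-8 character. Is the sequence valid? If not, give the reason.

valid

Leading byte 0xDA = 11011010 → 2-byte form.
Continuation bytes 0x9D=10011101 all match 10xxxxxx.
Decoded value 0x69D is ≥ 0x80 (shortest form) and not a surrogate.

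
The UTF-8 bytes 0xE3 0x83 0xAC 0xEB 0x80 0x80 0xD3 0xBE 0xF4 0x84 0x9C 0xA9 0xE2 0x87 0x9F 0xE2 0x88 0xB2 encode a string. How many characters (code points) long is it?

Byte at offset 0: 0xE3 = 11100011 → 3-byte char (#1). Advance 3.
Byte at offset 3: 0xEB = 11101011 → 3-byte char (#2). Advance 3.
Byte at offset 6: 0xD3 = 11010011 → 2-byte char (#3). Advance 2.
Byte at offset 8: 0xF4 = 11110100 → 4-byte char (#4). Advance 4.
Byte at offset 12: 0xE2 = 11100010 → 3-byte char (#5). Advance 3.
Byte at offset 15: 0xE2 = 11100010 → 3-byte char (#6). Advance 3.
Reached end at offset 18 after 6 code points.

6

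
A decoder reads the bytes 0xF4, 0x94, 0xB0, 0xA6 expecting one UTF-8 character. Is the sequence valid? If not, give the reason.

invalid (encodes a value above U+10FFFF)

Leading byte 0xF4 = 11110100 → 4-byte form.
Payload = 0x114C26, which exceeds U+10FFFF, the maximum Unicode code point. (Leading bytes F5–FF, or F4 followed by ≥ 0x90, are invalid.)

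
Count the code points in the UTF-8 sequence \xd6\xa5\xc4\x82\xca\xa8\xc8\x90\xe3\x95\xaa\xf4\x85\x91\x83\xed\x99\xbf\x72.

8

Byte at offset 0: 0xD6 = 11010110 → 2-byte char (#1). Advance 2.
Byte at offset 2: 0xC4 = 11000100 → 2-byte char (#2). Advance 2.
Byte at offset 4: 0xCA = 11001010 → 2-byte char (#3). Advance 2.
Byte at offset 6: 0xC8 = 11001000 → 2-byte char (#4). Advance 2.
Byte at offset 8: 0xE3 = 11100011 → 3-byte char (#5). Advance 3.
Byte at offset 11: 0xF4 = 11110100 → 4-byte char (#6). Advance 4.
Byte at offset 15: 0xED = 11101101 → 3-byte char (#7). Advance 3.
Byte at offset 18: 0x72 = 01110010 → 1-byte char (#8). Advance 1.
Reached end at offset 19 after 8 code points.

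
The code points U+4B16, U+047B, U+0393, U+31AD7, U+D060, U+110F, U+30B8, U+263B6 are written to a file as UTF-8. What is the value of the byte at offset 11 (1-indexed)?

1-indexed offset 11 is 0-indexed offset 10.
U+4B16 → 3-byte form E4 AC 96 at offsets 0–2.
U+047B → 2-byte form D1 BB at offsets 3–4.
U+0393 → 2-byte form CE 93 at offsets 5–6.
U+31AD7 → 4-byte form F0 B1 AB 97 at offsets 7–10.
Offset 10 falls in char 4's range; it's byte 4 of F0 B1 AB 97 = 0x97.

0x97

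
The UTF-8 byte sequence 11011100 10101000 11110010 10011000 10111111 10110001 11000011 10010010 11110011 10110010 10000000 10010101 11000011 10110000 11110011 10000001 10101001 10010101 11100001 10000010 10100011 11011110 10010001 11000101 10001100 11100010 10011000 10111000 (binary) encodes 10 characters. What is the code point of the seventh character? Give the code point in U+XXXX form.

U+10A3

Offset 0: leading byte 0xDC = 11011100 → 2-byte char #1 = DC A8.
Offset 2: leading byte 0xF2 = 11110010 → 4-byte char #2 = F2 98 BF B1.
Offset 6: leading byte 0xC3 = 11000011 → 2-byte char #3 = C3 92.
Offset 8: leading byte 0xF3 = 11110011 → 4-byte char #4 = F3 B2 80 95.
Offset 12: leading byte 0xC3 = 11000011 → 2-byte char #5 = C3 B0.
Offset 14: leading byte 0xF3 = 11110011 → 4-byte char #6 = F3 81 A9 95.
Offset 18: leading byte 0xE1 = 11100001 → 3-byte char #7 = E1 82 A3.
Leading byte 0xE1 = 11100001 matches 1110xxxx → 3-byte sequence.
Byte 1: 0xE1 = 11100001, payload 0001 (4 bits).
Byte 2: 0x82 = 10000010 (10xxxxxx ✓), payload 000010.
Byte 3: 0xA3 = 10100011 (10xxxxxx ✓), payload 100011.
Concatenate: 0001000010100011 = 0x10A3 (16 bits → U+10A3).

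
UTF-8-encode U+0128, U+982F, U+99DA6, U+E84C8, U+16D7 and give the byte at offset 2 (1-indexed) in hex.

0xA8

1-indexed offset 2 is 0-indexed offset 1.
U+0128 → 2-byte form C4 A8 at offsets 0–1.
Offset 1 falls in char 1's range; it's byte 2 of C4 A8 = 0xA8.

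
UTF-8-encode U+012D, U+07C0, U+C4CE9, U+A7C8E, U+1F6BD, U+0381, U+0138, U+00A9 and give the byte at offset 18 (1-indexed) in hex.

0x81

1-indexed offset 18 is 0-indexed offset 17.
U+012D → 2-byte form C4 AD at offsets 0–1.
U+07C0 → 2-byte form DF 80 at offsets 2–3.
U+C4CE9 → 4-byte form F3 84 B3 A9 at offsets 4–7.
U+A7C8E → 4-byte form F2 A7 B2 8E at offsets 8–11.
U+1F6BD → 4-byte form F0 9F 9A BD at offsets 12–15.
U+0381 → 2-byte form CE 81 at offsets 16–17.
Offset 17 falls in char 6's range; it's byte 2 of CE 81 = 0x81.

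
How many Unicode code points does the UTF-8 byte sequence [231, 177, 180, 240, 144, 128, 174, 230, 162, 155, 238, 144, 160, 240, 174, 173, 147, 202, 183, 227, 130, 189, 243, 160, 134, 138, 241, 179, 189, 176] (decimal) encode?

9

Byte at offset 0: 0xE7 = 11100111 → 3-byte char (#1). Advance 3.
Byte at offset 3: 0xF0 = 11110000 → 4-byte char (#2). Advance 4.
Byte at offset 7: 0xE6 = 11100110 → 3-byte char (#3). Advance 3.
Byte at offset 10: 0xEE = 11101110 → 3-byte char (#4). Advance 3.
Byte at offset 13: 0xF0 = 11110000 → 4-byte char (#5). Advance 4.
Byte at offset 17: 0xCA = 11001010 → 2-byte char (#6). Advance 2.
Byte at offset 19: 0xE3 = 11100011 → 3-byte char (#7). Advance 3.
Byte at offset 22: 0xF3 = 11110011 → 4-byte char (#8). Advance 4.
Byte at offset 26: 0xF1 = 11110001 → 4-byte char (#9). Advance 4.
Reached end at offset 30 after 9 code points.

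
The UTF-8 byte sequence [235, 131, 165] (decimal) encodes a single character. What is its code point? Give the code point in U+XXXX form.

Leading byte 0xEB = 11101011 matches 1110xxxx → 3-byte sequence.
Byte 1: 0xEB = 11101011, payload 1011 (4 bits).
Byte 2: 0x83 = 10000011 (10xxxxxx ✓), payload 000011.
Byte 3: 0xA5 = 10100101 (10xxxxxx ✓), payload 100101.
Concatenate: 1011000011100101 = 0xB0E5 (16 bits → U+B0E5).

U+B0E5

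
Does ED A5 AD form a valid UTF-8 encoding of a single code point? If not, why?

Structurally a 3-byte sequence; payload = 0xD96D.
But 0xD96D is in U+D800–U+DFFF, the surrogate range. Surrogates are not Unicode scalar values and are forbidden in UTF-8.

invalid (encodes a surrogate (U+D800–U+DFFF))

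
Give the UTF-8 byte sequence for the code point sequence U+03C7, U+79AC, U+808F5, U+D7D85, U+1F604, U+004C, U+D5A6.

CF 87 E7 A6 AC F2 80 A3 B5 F3 97 B6 85 F0 9F 98 84 4C ED 96 A6

U+03C7: 2-byte form → CF 87.
U+79AC: 3-byte form → E7 A6 AC.
U+808F5: 4-byte form → F2 80 A3 B5.
U+D7D85: 4-byte form → F3 97 B6 85.
U+1F604: 4-byte form → F0 9F 98 84.
U+004C: 1-byte form → 4C.
U+D5A6: 3-byte form → ED 96 A6.
Concatenated (21 bytes): CF 87 E7 A6 AC F2 80 A3 B5 F3 97 B6 85 F0 9F 98 84 4C ED 96 A6.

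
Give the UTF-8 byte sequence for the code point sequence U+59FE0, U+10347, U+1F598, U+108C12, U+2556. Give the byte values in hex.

F1 99 BF A0 F0 90 8D 87 F0 9F 96 98 F4 88 B0 92 E2 95 96

U+59FE0: 4-byte form → F1 99 BF A0.
U+10347: 4-byte form → F0 90 8D 87.
U+1F598: 4-byte form → F0 9F 96 98.
U+108C12: 4-byte form → F4 88 B0 92.
U+2556: 3-byte form → E2 95 96.
Concatenated (19 bytes): F1 99 BF A0 F0 90 8D 87 F0 9F 96 98 F4 88 B0 92 E2 95 96.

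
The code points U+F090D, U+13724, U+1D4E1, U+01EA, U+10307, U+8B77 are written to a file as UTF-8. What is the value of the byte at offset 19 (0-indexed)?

0xAD

U+F090D → 4-byte form F3 B0 A4 8D at offsets 0–3.
U+13724 → 4-byte form F0 93 9C A4 at offsets 4–7.
U+1D4E1 → 4-byte form F0 9D 93 A1 at offsets 8–11.
U+01EA → 2-byte form C7 AA at offsets 12–13.
U+10307 → 4-byte form F0 90 8C 87 at offsets 14–17.
U+8B77 → 3-byte form E8 AD B7 at offsets 18–20.
Offset 19 falls in char 6's range; it's byte 2 of E8 AD B7 = 0xAD.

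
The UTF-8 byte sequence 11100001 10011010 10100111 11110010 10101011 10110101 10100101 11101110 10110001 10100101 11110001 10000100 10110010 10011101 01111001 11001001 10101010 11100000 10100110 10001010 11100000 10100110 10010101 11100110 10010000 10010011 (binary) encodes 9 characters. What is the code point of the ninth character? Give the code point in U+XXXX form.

Offset 0: leading byte 0xE1 = 11100001 → 3-byte char #1 = E1 9A A7.
Offset 3: leading byte 0xF2 = 11110010 → 4-byte char #2 = F2 AB B5 A5.
Offset 7: leading byte 0xEE = 11101110 → 3-byte char #3 = EE B1 A5.
Offset 10: leading byte 0xF1 = 11110001 → 4-byte char #4 = F1 84 B2 9D.
Offset 14: leading byte 0x79 = 01111001 → 1-byte char #5 = 79.
Offset 15: leading byte 0xC9 = 11001001 → 2-byte char #6 = C9 AA.
Offset 17: leading byte 0xE0 = 11100000 → 3-byte char #7 = E0 A6 8A.
Offset 20: leading byte 0xE0 = 11100000 → 3-byte char #8 = E0 A6 95.
Offset 23: leading byte 0xE6 = 11100110 → 3-byte char #9 = E6 90 93.
Leading byte 0xE6 = 11100110 matches 1110xxxx → 3-byte sequence.
Byte 1: 0xE6 = 11100110, payload 0110 (4 bits).
Byte 2: 0x90 = 10010000 (10xxxxxx ✓), payload 010000.
Byte 3: 0x93 = 10010011 (10xxxxxx ✓), payload 010011.
Concatenate: 0110010000010011 = 0x6413 (16 bits → U+6413).

U+6413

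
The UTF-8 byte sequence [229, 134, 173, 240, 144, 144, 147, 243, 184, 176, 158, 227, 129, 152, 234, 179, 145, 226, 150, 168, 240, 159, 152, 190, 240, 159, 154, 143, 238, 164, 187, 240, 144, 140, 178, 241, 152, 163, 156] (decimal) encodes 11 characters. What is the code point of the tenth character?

Offset 0: leading byte 0xE5 = 11100101 → 3-byte char #1 = E5 86 AD.
Offset 3: leading byte 0xF0 = 11110000 → 4-byte char #2 = F0 90 90 93.
Offset 7: leading byte 0xF3 = 11110011 → 4-byte char #3 = F3 B8 B0 9E.
Offset 11: leading byte 0xE3 = 11100011 → 3-byte char #4 = E3 81 98.
Offset 14: leading byte 0xEA = 11101010 → 3-byte char #5 = EA B3 91.
Offset 17: leading byte 0xE2 = 11100010 → 3-byte char #6 = E2 96 A8.
Offset 20: leading byte 0xF0 = 11110000 → 4-byte char #7 = F0 9F 98 BE.
Offset 24: leading byte 0xF0 = 11110000 → 4-byte char #8 = F0 9F 9A 8F.
Offset 28: leading byte 0xEE = 11101110 → 3-byte char #9 = EE A4 BB.
Offset 31: leading byte 0xF0 = 11110000 → 4-byte char #10 = F0 90 8C B2.
Leading byte 0xF0 = 11110000 matches 11110xxx → 4-byte sequence.
Byte 1: 0xF0 = 11110000, payload 000 (3 bits).
Byte 2: 0x90 = 10010000 (10xxxxxx ✓), payload 010000.
Byte 3: 0x8C = 10001100 (10xxxxxx ✓), payload 001100.
Byte 4: 0xB2 = 10110010 (10xxxxxx ✓), payload 110010.
Concatenate: 000010000001100110010 = 0x10332 (21 bits → U+10332).

U+10332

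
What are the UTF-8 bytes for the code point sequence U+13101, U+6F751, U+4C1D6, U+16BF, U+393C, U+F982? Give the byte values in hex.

U+13101: 4-byte form → F0 93 84 81.
U+6F751: 4-byte form → F1 AF 9D 91.
U+4C1D6: 4-byte form → F1 8C 87 96.
U+16BF: 3-byte form → E1 9A BF.
U+393C: 3-byte form → E3 A4 BC.
U+F982: 3-byte form → EF A6 82.
Concatenated (21 bytes): F0 93 84 81 F1 AF 9D 91 F1 8C 87 96 E1 9A BF E3 A4 BC EF A6 82.

F0 93 84 81 F1 AF 9D 91 F1 8C 87 96 E1 9A BF E3 A4 BC EF A6 82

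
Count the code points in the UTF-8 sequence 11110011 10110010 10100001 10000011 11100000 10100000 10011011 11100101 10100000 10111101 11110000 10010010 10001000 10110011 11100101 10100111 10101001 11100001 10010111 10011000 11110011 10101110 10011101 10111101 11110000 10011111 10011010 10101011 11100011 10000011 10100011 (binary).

9

Byte at offset 0: 0xF3 = 11110011 → 4-byte char (#1). Advance 4.
Byte at offset 4: 0xE0 = 11100000 → 3-byte char (#2). Advance 3.
Byte at offset 7: 0xE5 = 11100101 → 3-byte char (#3). Advance 3.
Byte at offset 10: 0xF0 = 11110000 → 4-byte char (#4). Advance 4.
Byte at offset 14: 0xE5 = 11100101 → 3-byte char (#5). Advance 3.
Byte at offset 17: 0xE1 = 11100001 → 3-byte char (#6). Advance 3.
Byte at offset 20: 0xF3 = 11110011 → 4-byte char (#7). Advance 4.
Byte at offset 24: 0xF0 = 11110000 → 4-byte char (#8). Advance 4.
Byte at offset 28: 0xE3 = 11100011 → 3-byte char (#9). Advance 3.
Reached end at offset 31 after 9 code points.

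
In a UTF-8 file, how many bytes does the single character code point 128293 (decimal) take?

4

U+1F525 = 0x1F525. UTF-8 uses 1 byte below 0x80, 2 below 0x800, 3 below 0x10000, 4 up to 0x10FFFF. 0x1F525 is in U+10000–U+10FFFF → 4 bytes.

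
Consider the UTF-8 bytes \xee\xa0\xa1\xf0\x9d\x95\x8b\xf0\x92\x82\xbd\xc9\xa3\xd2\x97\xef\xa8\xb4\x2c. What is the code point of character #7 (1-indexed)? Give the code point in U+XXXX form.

U+002C

Offset 0: leading byte 0xEE = 11101110 → 3-byte char #1 = EE A0 A1.
Offset 3: leading byte 0xF0 = 11110000 → 4-byte char #2 = F0 9D 95 8B.
Offset 7: leading byte 0xF0 = 11110000 → 4-byte char #3 = F0 92 82 BD.
Offset 11: leading byte 0xC9 = 11001001 → 2-byte char #4 = C9 A3.
Offset 13: leading byte 0xD2 = 11010010 → 2-byte char #5 = D2 97.
Offset 15: leading byte 0xEF = 11101111 → 3-byte char #6 = EF A8 B4.
Offset 18: leading byte 0x2C = 00101100 → 1-byte char #7 = 2C.
Leading byte 0x2C = 00101100 matches 0xxxxxxx → 1-byte sequence.
Byte 1: 0x2C = 00101100, payload 0101100 (7 bits).
Concatenate: 0101100 = 0x2C (7 bits → U+002C).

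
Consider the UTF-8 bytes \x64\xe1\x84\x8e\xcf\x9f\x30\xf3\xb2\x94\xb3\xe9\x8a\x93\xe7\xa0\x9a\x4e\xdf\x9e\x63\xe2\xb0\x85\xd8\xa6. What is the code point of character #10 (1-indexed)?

U+0063

Offset 0: leading byte 0x64 = 01100100 → 1-byte char #1 = 64.
Offset 1: leading byte 0xE1 = 11100001 → 3-byte char #2 = E1 84 8E.
Offset 4: leading byte 0xCF = 11001111 → 2-byte char #3 = CF 9F.
Offset 6: leading byte 0x30 = 00110000 → 1-byte char #4 = 30.
Offset 7: leading byte 0xF3 = 11110011 → 4-byte char #5 = F3 B2 94 B3.
Offset 11: leading byte 0xE9 = 11101001 → 3-byte char #6 = E9 8A 93.
Offset 14: leading byte 0xE7 = 11100111 → 3-byte char #7 = E7 A0 9A.
Offset 17: leading byte 0x4E = 01001110 → 1-byte char #8 = 4E.
Offset 18: leading byte 0xDF = 11011111 → 2-byte char #9 = DF 9E.
Offset 20: leading byte 0x63 = 01100011 → 1-byte char #10 = 63.
Leading byte 0x63 = 01100011 matches 0xxxxxxx → 1-byte sequence.
Byte 1: 0x63 = 01100011, payload 1100011 (7 bits).
Concatenate: 1100011 = 0x63 (7 bits → U+0063).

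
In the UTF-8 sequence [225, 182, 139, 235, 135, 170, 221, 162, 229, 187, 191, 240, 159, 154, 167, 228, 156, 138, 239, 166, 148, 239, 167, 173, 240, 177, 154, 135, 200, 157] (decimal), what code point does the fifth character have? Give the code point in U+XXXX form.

U+1F6A7

Offset 0: leading byte 0xE1 = 11100001 → 3-byte char #1 = E1 B6 8B.
Offset 3: leading byte 0xEB = 11101011 → 3-byte char #2 = EB 87 AA.
Offset 6: leading byte 0xDD = 11011101 → 2-byte char #3 = DD A2.
Offset 8: leading byte 0xE5 = 11100101 → 3-byte char #4 = E5 BB BF.
Offset 11: leading byte 0xF0 = 11110000 → 4-byte char #5 = F0 9F 9A A7.
Leading byte 0xF0 = 11110000 matches 11110xxx → 4-byte sequence.
Byte 1: 0xF0 = 11110000, payload 000 (3 bits).
Byte 2: 0x9F = 10011111 (10xxxxxx ✓), payload 011111.
Byte 3: 0x9A = 10011010 (10xxxxxx ✓), payload 011010.
Byte 4: 0xA7 = 10100111 (10xxxxxx ✓), payload 100111.
Concatenate: 000011111011010100111 = 0x1F6A7 (21 bits → U+1F6A7).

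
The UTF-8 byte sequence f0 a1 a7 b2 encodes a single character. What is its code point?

U+219F2

Leading byte 0xF0 = 11110000 matches 11110xxx → 4-byte sequence.
Byte 1: 0xF0 = 11110000, payload 000 (3 bits).
Byte 2: 0xA1 = 10100001 (10xxxxxx ✓), payload 100001.
Byte 3: 0xA7 = 10100111 (10xxxxxx ✓), payload 100111.
Byte 4: 0xB2 = 10110010 (10xxxxxx ✓), payload 110010.
Concatenate: 000100001100111110010 = 0x219F2 (21 bits → U+219F2).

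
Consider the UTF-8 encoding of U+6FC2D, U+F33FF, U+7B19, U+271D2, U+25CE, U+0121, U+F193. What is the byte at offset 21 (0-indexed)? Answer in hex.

0x86

U+6FC2D → 4-byte form F1 AF B0 AD at offsets 0–3.
U+F33FF → 4-byte form F3 B3 8F BF at offsets 4–7.
U+7B19 → 3-byte form E7 AC 99 at offsets 8–10.
U+271D2 → 4-byte form F0 A7 87 92 at offsets 11–14.
U+25CE → 3-byte form E2 97 8E at offsets 15–17.
U+0121 → 2-byte form C4 A1 at offsets 18–19.
U+F193 → 3-byte form EF 86 93 at offsets 20–22.
Offset 21 falls in char 7's range; it's byte 2 of EF 86 93 = 0x86.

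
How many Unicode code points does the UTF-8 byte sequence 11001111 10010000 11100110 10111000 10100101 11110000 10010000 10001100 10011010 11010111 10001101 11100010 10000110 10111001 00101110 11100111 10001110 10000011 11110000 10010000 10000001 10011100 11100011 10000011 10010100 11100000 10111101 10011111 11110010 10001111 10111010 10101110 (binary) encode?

Byte at offset 0: 0xCF = 11001111 → 2-byte char (#1). Advance 2.
Byte at offset 2: 0xE6 = 11100110 → 3-byte char (#2). Advance 3.
Byte at offset 5: 0xF0 = 11110000 → 4-byte char (#3). Advance 4.
Byte at offset 9: 0xD7 = 11010111 → 2-byte char (#4). Advance 2.
Byte at offset 11: 0xE2 = 11100010 → 3-byte char (#5). Advance 3.
Byte at offset 14: 0x2E = 00101110 → 1-byte char (#6). Advance 1.
Byte at offset 15: 0xE7 = 11100111 → 3-byte char (#7). Advance 3.
Byte at offset 18: 0xF0 = 11110000 → 4-byte char (#8). Advance 4.
Byte at offset 22: 0xE3 = 11100011 → 3-byte char (#9). Advance 3.
Byte at offset 25: 0xE0 = 11100000 → 3-byte char (#10). Advance 3.
Byte at offset 28: 0xF2 = 11110010 → 4-byte char (#11). Advance 4.
Reached end at offset 32 after 11 code points.

11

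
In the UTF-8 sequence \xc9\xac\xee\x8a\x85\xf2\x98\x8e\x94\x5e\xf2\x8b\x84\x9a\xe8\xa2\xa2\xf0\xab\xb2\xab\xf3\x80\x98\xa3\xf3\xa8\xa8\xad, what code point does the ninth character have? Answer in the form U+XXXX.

Offset 0: leading byte 0xC9 = 11001001 → 2-byte char #1 = C9 AC.
Offset 2: leading byte 0xEE = 11101110 → 3-byte char #2 = EE 8A 85.
Offset 5: leading byte 0xF2 = 11110010 → 4-byte char #3 = F2 98 8E 94.
Offset 9: leading byte 0x5E = 01011110 → 1-byte char #4 = 5E.
Offset 10: leading byte 0xF2 = 11110010 → 4-byte char #5 = F2 8B 84 9A.
Offset 14: leading byte 0xE8 = 11101000 → 3-byte char #6 = E8 A2 A2.
Offset 17: leading byte 0xF0 = 11110000 → 4-byte char #7 = F0 AB B2 AB.
Offset 21: leading byte 0xF3 = 11110011 → 4-byte char #8 = F3 80 98 A3.
Offset 25: leading byte 0xF3 = 11110011 → 4-byte char #9 = F3 A8 A8 AD.
Leading byte 0xF3 = 11110011 matches 11110xxx → 4-byte sequence.
Byte 1: 0xF3 = 11110011, payload 011 (3 bits).
Byte 2: 0xA8 = 10101000 (10xxxxxx ✓), payload 101000.
Byte 3: 0xA8 = 10101000 (10xxxxxx ✓), payload 101000.
Byte 4: 0xAD = 10101101 (10xxxxxx ✓), payload 101101.
Concatenate: 011101000101000101101 = 0xE8A2D (21 bits → U+E8A2D).

U+E8A2D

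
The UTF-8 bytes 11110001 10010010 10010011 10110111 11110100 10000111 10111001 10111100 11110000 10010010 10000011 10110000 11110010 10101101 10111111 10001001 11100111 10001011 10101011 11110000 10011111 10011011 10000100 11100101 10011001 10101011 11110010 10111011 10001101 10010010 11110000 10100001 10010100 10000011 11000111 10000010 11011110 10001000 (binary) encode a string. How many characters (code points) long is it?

11

Byte at offset 0: 0xF1 = 11110001 → 4-byte char (#1). Advance 4.
Byte at offset 4: 0xF4 = 11110100 → 4-byte char (#2). Advance 4.
Byte at offset 8: 0xF0 = 11110000 → 4-byte char (#3). Advance 4.
Byte at offset 12: 0xF2 = 11110010 → 4-byte char (#4). Advance 4.
Byte at offset 16: 0xE7 = 11100111 → 3-byte char (#5). Advance 3.
Byte at offset 19: 0xF0 = 11110000 → 4-byte char (#6). Advance 4.
Byte at offset 23: 0xE5 = 11100101 → 3-byte char (#7). Advance 3.
Byte at offset 26: 0xF2 = 11110010 → 4-byte char (#8). Advance 4.
Byte at offset 30: 0xF0 = 11110000 → 4-byte char (#9). Advance 4.
Byte at offset 34: 0xC7 = 11000111 → 2-byte char (#10). Advance 2.
Byte at offset 36: 0xDE = 11011110 → 2-byte char (#11). Advance 2.
Reached end at offset 38 after 11 code points.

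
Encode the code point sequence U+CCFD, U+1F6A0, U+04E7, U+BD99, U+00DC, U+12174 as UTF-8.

U+CCFD: 3-byte form → EC B3 BD.
U+1F6A0: 4-byte form → F0 9F 9A A0.
U+04E7: 2-byte form → D3 A7.
U+BD99: 3-byte form → EB B6 99.
U+00DC: 2-byte form → C3 9C.
U+12174: 4-byte form → F0 92 85 B4.
Concatenated (18 bytes): EC B3 BD F0 9F 9A A0 D3 A7 EB B6 99 C3 9C F0 92 85 B4.

EC B3 BD F0 9F 9A A0 D3 A7 EB B6 99 C3 9C F0 92 85 B4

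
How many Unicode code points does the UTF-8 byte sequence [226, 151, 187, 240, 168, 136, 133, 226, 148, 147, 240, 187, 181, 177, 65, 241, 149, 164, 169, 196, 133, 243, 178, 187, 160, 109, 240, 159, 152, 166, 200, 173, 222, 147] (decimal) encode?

Byte at offset 0: 0xE2 = 11100010 → 3-byte char (#1). Advance 3.
Byte at offset 3: 0xF0 = 11110000 → 4-byte char (#2). Advance 4.
Byte at offset 7: 0xE2 = 11100010 → 3-byte char (#3). Advance 3.
Byte at offset 10: 0xF0 = 11110000 → 4-byte char (#4). Advance 4.
Byte at offset 14: 0x41 = 01000001 → 1-byte char (#5). Advance 1.
Byte at offset 15: 0xF1 = 11110001 → 4-byte char (#6). Advance 4.
Byte at offset 19: 0xC4 = 11000100 → 2-byte char (#7). Advance 2.
Byte at offset 21: 0xF3 = 11110011 → 4-byte char (#8). Advance 4.
Byte at offset 25: 0x6D = 01101101 → 1-byte char (#9). Advance 1.
Byte at offset 26: 0xF0 = 11110000 → 4-byte char (#10). Advance 4.
Byte at offset 30: 0xC8 = 11001000 → 2-byte char (#11). Advance 2.
Byte at offset 32: 0xDE = 11011110 → 2-byte char (#12). Advance 2.
Reached end at offset 34 after 12 code points.

12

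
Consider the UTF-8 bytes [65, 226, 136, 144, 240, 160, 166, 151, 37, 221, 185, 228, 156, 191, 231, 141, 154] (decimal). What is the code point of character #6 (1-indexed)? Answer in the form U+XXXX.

Offset 0: leading byte 0x41 = 01000001 → 1-byte char #1 = 41.
Offset 1: leading byte 0xE2 = 11100010 → 3-byte char #2 = E2 88 90.
Offset 4: leading byte 0xF0 = 11110000 → 4-byte char #3 = F0 A0 A6 97.
Offset 8: leading byte 0x25 = 00100101 → 1-byte char #4 = 25.
Offset 9: leading byte 0xDD = 11011101 → 2-byte char #5 = DD B9.
Offset 11: leading byte 0xE4 = 11100100 → 3-byte char #6 = E4 9C BF.
Leading byte 0xE4 = 11100100 matches 1110xxxx → 3-byte sequence.
Byte 1: 0xE4 = 11100100, payload 0100 (4 bits).
Byte 2: 0x9C = 10011100 (10xxxxxx ✓), payload 011100.
Byte 3: 0xBF = 10111111 (10xxxxxx ✓), payload 111111.
Concatenate: 0100011100111111 = 0x473F (16 bits → U+473F).

U+473F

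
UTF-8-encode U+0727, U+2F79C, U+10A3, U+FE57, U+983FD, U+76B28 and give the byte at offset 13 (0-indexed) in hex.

0x98

U+0727 → 2-byte form DC A7 at offsets 0–1.
U+2F79C → 4-byte form F0 AF 9E 9C at offsets 2–5.
U+10A3 → 3-byte form E1 82 A3 at offsets 6–8.
U+FE57 → 3-byte form EF B9 97 at offsets 9–11.
U+983FD → 4-byte form F2 98 8F BD at offsets 12–15.
Offset 13 falls in char 5's range; it's byte 2 of F2 98 8F BD = 0x98.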